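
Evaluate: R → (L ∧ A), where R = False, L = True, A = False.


R = False, L = True, A = False
Step 1: L ∧ A = True AND False = False
Step 2: R → (False): false only when R=True and consequent=False.
Result: True

True


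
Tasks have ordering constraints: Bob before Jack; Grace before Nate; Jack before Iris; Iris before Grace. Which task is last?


Constraints: Bob before Jack; Grace before Nate; Jack before Iris; Iris before Grace
The last task can have nothing scheduled after it, so it must never appear on the left of a 'before'.
Tasks appearing before some other task: Bob, Grace, Jack, Iris.
The only task not in that list is Nate → it is last.

Nate


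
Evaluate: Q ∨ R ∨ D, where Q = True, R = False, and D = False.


Q = True, R = False, D = False
Step 1: Q ∨ R = True OR False = True
Step 2: True ∨ D = True OR False = True
OR is true when at least one operand is true.

True


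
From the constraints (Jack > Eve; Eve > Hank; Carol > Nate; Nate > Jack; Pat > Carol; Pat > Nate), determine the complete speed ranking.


Constraints: Jack > Eve; Eve > Hank; Carol > Nate; Nate > Jack; Pat > Carol; Pat > Nate
Method: at each step, the next-highest is the one remaining person who never appears on the smaller side of a constraint between remaining people.
  Step 1: remaining {Pat, Hank, Jack, Eve, Nate, Carol}; on the smaller side: {Hank, Jack, Eve, Nate, Carol} → Pat is next (Pat > Carol; Pat > Nate).
  Step 2: remaining {Hank, Jack, Eve, Nate, Carol}; on the smaller side: {Hank, Jack, Eve, Nate} → Carol is next (Carol > Nate).
  Step 3: remaining {Hank, Jack, Eve, Nate}; on the smaller side: {Hank, Jack, Eve} → Nate is next (Nate > Jack).
  Step 4: remaining {Hank, Jack, Eve}; on the smaller side: {Hank, Eve} → Jack is next (Jack > Eve).
  Step 5: remaining {Hank, Eve}; on the smaller side: {Hank} → Eve is next (Eve > Hank).
  Step 6: only Hank remains → lowest.
Final ranking (highest to lowest):

Pat > Carol > Nate > Jack > Eve > Hank


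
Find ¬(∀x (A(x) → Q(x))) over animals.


Original: ∀x (A(x) → Q(x))
Rule: ¬∀→∃, ¬∃→∀, negate predicate.
Negation: ∃x (A(x) ∧ ¬Q(x))

∃x (A(x) ∧ ¬Q(x))


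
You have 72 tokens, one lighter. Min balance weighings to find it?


Each weighing has 3 outcomes (left heavy / balance / right heavy), so k weighings distinguish at most 3^k cases; splitting into three near-equal groups achieves this.
Need 3^k ≥ 72: 3^3 = 27 < 72 ≤ 3^4 = 81
k = ⌈log₃(72)⌉ = 4

4


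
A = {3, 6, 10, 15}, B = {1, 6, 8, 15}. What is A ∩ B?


A = {3, 6, 10, 15}
B = {1, 6, 8, 15}
Operation: intersection
Elements in both: 6, 15

{6, 15}


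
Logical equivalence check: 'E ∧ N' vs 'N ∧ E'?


Expression 1: E ∧ N
Expression 2: N ∧ E
Truth table (E N | Expr1 Expr2):
  T T |   T     T
  T F |   F     F
  F T |   F     F
  F F |   F     F
All 4 rows agree, so the expressions are logically equivalent.

Yes


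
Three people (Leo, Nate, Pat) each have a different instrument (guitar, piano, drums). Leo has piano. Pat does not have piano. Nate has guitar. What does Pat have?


From clues:
  Leo → piano
  Nate → guitar
By elimination, Pat gets the remaining.

drums


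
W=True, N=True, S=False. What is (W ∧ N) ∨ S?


W = True, N = True, S = False
Expression: (W ∧ N) ∨ S
Step 1: W ∧ N = True AND True = True
Step 2: (True) ∨ S = True OR False = True

True


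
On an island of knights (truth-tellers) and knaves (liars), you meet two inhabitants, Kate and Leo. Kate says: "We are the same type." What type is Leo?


Kate says: "We are the same type."
Case 1: Kate is a Knight (truth-teller)
  Statement is true → they ARE the same → Leo is also a Knight
Case 2: Kate is a Knave (liar)
  Statement is false → they are NOT the same → Leo is a Knight
In both cases, Leo is a Knight.

Knight


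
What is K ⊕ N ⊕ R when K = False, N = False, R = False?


K = False, N = False, R = False
Step 1: K ⊕ N = False XOR False = False
Step 2: False ⊕ R = False XOR False = False
XOR is true when an odd number of operands are true.

False


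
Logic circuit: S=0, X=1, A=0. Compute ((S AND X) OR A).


S AND X = 0&1 = 0
0 OR 0 = 0

0


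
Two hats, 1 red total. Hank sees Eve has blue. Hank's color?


Total red = 1, Eve = blue
Red accounted for: 0
Remaining for Hank: 1
Hank's hat is red.

red


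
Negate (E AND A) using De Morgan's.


De Morgan's law: ¬(P ∧ Q) ≡ ¬P ∨ ¬Q
¬(E ∧ A) = ¬E ∨ ¬A

¬E ∨ ¬A


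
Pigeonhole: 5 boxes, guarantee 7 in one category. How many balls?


Pigeonhole: to guarantee k in one of n categories, need (k-1)×n + 1.
k = 7, n = 5
Minimum = (7-1) × 5 + 1 = 6 × 5 + 1

31


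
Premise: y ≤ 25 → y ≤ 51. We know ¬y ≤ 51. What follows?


Modus tollens: P → Q, ¬Q ⊢ ¬P
P: y ≤ 25
Q: y ≤ 51
We have P → Q and Q is false.
By modus tollens, P must be false.

It is not the case that y ≤ 25


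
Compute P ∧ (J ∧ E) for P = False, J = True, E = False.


P = False, J = True, E = False
Step 1: J ∧ E = True AND False = False
Step 2: P ∧ False = False AND False = False
AND is true only when ALL operands are true.

False


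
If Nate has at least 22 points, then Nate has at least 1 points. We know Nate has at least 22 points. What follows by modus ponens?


Modus ponens: P → Q, P ⊢ Q
P: Nate has at least 22 points
Q: Nate has at least 1 points
We have P → Q and P is true.
By modus ponens, Q must be true.

Nate has at least 1 points


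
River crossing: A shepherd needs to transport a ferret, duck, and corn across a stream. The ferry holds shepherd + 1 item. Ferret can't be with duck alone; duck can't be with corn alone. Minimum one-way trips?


1. shepherd+duck → 2. shepherd ← 3. shepherd+ferret → 4. shepherd+duck ← 5. shepherd+corn → 6. shepherd ← 7. shepherd+duck →
Minimum trips = 7

7


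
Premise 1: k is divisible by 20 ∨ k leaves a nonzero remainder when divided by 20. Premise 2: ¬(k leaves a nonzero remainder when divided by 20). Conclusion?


Disjunctive syllogism: P ∨ Q, ¬P ⊢ Q
Disjunction: k is divisible by 20 ∨ k leaves a nonzero remainder when divided by 20
We know it is not the case that k leaves a nonzero remainder when divided by 20.
By disjunctive syllogism, the other disjunct must be true.

k is divisible by 20


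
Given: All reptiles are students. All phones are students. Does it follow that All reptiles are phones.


Premise 1: All reptiles are students.
Premise 2: All phones are students.
Conclusion: All reptiles are phones.
Fallacy: undistributed middle. students is predicate in both.
Counterexample: reptiles and phones could be disjoint subsets of students.

Invalid


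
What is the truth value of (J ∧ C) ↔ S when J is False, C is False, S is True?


J = False, C = False, S = True
Step 1: J ∧ C = False AND False = False
Step 2: (False) ↔ S: true when both sides have same truth value.
Result: False ↔ True = False

False


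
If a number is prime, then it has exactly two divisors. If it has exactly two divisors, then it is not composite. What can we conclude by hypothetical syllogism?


Hypothetical syllogism: P → Q, Q → R ⊢ P → R
Premise 1: a number is prime → it has exactly two divisors
Premise 2: it has exactly two divisors → it is not composite
Chain the implications: the middle term (it has exactly two divisors) links the two.
Conclusion: If a number is prime, then it is not composite.

If a number is prime, then it is not composite.


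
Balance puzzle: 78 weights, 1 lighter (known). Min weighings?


Each weighing has 3 outcomes (left heavy / balance / right heavy), so k weighings distinguish at most 3^k cases; splitting into three near-equal groups achieves this.
Need 3^k ≥ 78: 3^3 = 27 < 78 ≤ 3^4 = 81
k = ⌈log₃(78)⌉ = 4

4


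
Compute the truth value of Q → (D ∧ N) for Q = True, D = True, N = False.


Q = True, D = True, N = False
Step 1: D ∧ N = True AND False = False
Step 2: Q → (False): false only when Q=True and consequent=False.
Result: False

False


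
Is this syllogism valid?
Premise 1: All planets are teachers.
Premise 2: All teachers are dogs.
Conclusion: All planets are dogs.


Premise 1: All planets are teachers.
Premise 2: All teachers are dogs.
Conclusion: All planets are dogs.
Barbara syllogism (AAA-1): All A are B, All B are C → All A are C.
Middle term (teachers) distributed in premise 2.

Valid


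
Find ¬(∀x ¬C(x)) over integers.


Original: ∀x ¬C(x)
Rule: ¬∀→∃, ¬∃→∀, negate predicate.
Negation: ∃x C(x)

∃x C(x)


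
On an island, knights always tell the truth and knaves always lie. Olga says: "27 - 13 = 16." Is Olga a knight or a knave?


Statement: "27 - 13 = 16."
Actual: 27 - 13 = 14
Claimed: 16
Statement is FALSE → Olga lies → Knave

Knave


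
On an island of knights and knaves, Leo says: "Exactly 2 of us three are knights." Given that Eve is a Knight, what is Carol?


Leo claims exactly 2 knights among Leo, Eve, Carol.
Given: Eve is a Knight.

Case 1: Leo is a Knight (tells truth)
  Then exactly 2 of the three are knights.
  Counting Leo, Eve: 2 knight(s) so far. Need 0 more → Carol = Knave.
Case 2: Leo is a Knave (lies)
  Then the count is NOT 2.
  If Carol = Knight, count = 2 = 2 → claim would be true, contradicts lie.
  If Carol = Knave, count = 1 ≠ 2 → lie confirmed ✓

Carol is a Knave.

Knave


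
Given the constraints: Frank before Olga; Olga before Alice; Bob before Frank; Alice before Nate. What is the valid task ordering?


Constraints: Frank before Olga; Olga before Alice; Bob before Frank; Alice before Nate
Method: repeatedly schedule the remaining task that has no remaining task required before it.
  Step 1: remaining {Bob, Alice, Frank, Nate, Olga}; every task except Bob still has a predecessor pending → schedule Bob.
  Step 2: remaining {Alice, Frank, Nate, Olga}; every task except Frank still has a predecessor pending → schedule Frank.
  Step 3: remaining {Alice, Nate, Olga}; every task except Olga still has a predecessor pending → schedule Olga.
  Step 4: remaining {Alice, Nate}; every task except Alice still has a predecessor pending → schedule Alice.
  Step 5: only Nate remains → schedule Nate.
Resulting order:

Bob → Frank → Olga → Alice → Nate


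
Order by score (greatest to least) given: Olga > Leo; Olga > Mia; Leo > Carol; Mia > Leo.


Constraints: Olga > Leo; Olga > Mia; Leo > Carol; Mia > Leo
Method: at each step, the next-highest is the one remaining person who never appears on the smaller side of a constraint between remaining people.
  Step 1: remaining {Mia, Leo, Carol, Olga}; on the smaller side: {Mia, Leo, Carol} → Olga is next (Olga > Leo; Olga > Mia).
  Step 2: remaining {Mia, Leo, Carol}; on the smaller side: {Leo, Carol} → Mia is next (Mia > Leo).
  Step 3: remaining {Leo, Carol}; on the smaller side: {Carol} → Leo is next (Leo > Carol).
  Step 4: only Carol remains → lowest.
Final ranking (highest to lowest):

Olga > Mia > Leo > Carol


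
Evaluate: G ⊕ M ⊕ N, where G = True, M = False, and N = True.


G = True, M = False, N = True
Step 1: G ⊕ M = True XOR False = True
Step 2: True ⊕ N = True XOR True = False
XOR is true when an odd number of operands are true.

False


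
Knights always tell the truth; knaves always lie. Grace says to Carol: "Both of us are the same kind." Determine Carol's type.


Grace says: "Both of us are the same kind."
Case 1: Grace is a Knight (truth-teller)
  Statement is true → they ARE the same → Carol is also a Knight
Case 2: Grace is a Knave (liar)
  Statement is false → they are NOT the same → Carol is a Knight
In both cases, Carol is a Knight.

Knight


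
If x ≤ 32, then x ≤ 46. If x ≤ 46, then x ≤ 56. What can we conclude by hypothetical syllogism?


Hypothetical syllogism: P → Q, Q → R ⊢ P → R
Premise 1: x ≤ 32 → x ≤ 46
Premise 2: x ≤ 46 → x ≤ 56
Chain the implications: the middle term (x ≤ 46) links the two.
Conclusion: If x ≤ 32, then x ≤ 56.

If x ≤ 32, then x ≤ 56.


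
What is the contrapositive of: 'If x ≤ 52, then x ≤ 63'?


Original: If x ≤ 52, then x ≤ 63
Contrapositive: If ¬Q, then ¬P
Negate Q: not (x ≤ 63)
Negate P: not (x ≤ 52)

If not (x ≤ 63), then not (x ≤ 52).


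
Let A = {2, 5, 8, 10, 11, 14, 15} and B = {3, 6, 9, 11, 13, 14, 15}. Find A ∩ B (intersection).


A = {2, 5, 8, 10, 11, 14, 15}
B = {3, 6, 9, 11, 13, 14, 15}
Operation: intersection
Elements in both: 11, 14, 15

{11, 14, 15}


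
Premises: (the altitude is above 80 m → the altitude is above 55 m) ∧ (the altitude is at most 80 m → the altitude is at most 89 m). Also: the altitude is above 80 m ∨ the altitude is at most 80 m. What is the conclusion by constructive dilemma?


Constructive dilemma: (P → Q) ∧ (R → S), P ∨ R ⊢ Q ∨ S
Premise 1: the altitude is above 80 m → the altitude is above 55 m
Premise 2: the altitude is at most 80 m → the altitude is at most 89 m
Premise 3: the altitude is above 80 m ∨ the altitude is at most 80 m
Case 1: Assuming the altitude is above 80 m, then by Premise 1, the altitude is above 55 m.
Case 2: Assuming the altitude is at most 80 m, then by Premise 2, the altitude is at most 89 m.
Since one of the altitude is above 80 m or the altitude is at most 80 m must hold, we get the altitude is above 55 m or the altitude is at most 89 m.

The altitude is above 55 m or the altitude is at most 89 m.


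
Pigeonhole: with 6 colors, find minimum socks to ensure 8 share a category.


Pigeonhole: to guarantee k in one of n categories, need (k-1)×n + 1.
k = 8, n = 6
Minimum = (8-1) × 6 + 1 = 7 × 6 + 1

43


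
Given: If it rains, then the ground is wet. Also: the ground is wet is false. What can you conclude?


Modus tollens: P → Q, ¬Q ⊢ ¬P
P: it rains
Q: the ground is wet
We have P → Q and Q is false.
By modus tollens, P must be false.

It is not the case that it rains


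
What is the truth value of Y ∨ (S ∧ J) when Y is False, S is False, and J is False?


Y = False, S = False, J = False
Step 1: S ∧ J = False AND False = False
Step 2: Y ∨ False = False OR False = False
AND evaluated first (higher precedence); then OR applied.

False


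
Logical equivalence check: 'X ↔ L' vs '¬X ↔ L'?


Expression 1: X ↔ L
Expression 2: ¬X ↔ L
Truth table (X L | Expr1 Expr2):
  T T |   T     F   ← differ
  T F |   F     T   ← differ
  F T |   F     T   ← differ
  F F |   T     F   ← differ
Counterexample: X=T, L=T gives Expr1 = T but Expr2 = F, so the expressions are NOT logically equivalent.

No


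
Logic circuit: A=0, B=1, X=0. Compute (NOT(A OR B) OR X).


A OR B = 1
NOT(1) = 0
0 OR 0 = 0

0


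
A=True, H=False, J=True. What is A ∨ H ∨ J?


A = True, H = False, J = True
Expression: A ∨ H ∨ J
Step 1: A ∨ H = True OR False = True
Step 2: (True) ∨ J = True OR True = True

True


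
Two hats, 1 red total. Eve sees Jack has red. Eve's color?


Total red = 1, Jack = red
Red accounted for: 1
Remaining for Eve: 0
Eve's hat is blue.

blue


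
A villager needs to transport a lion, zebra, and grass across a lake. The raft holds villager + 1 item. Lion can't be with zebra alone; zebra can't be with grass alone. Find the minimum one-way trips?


1. villager+zebra → 2. villager ← 3. villager+lion → 4. villager+zebra ← 5. villager+grass → 6. villager ← 7. villager+zebra →
Minimum trips = 7

7


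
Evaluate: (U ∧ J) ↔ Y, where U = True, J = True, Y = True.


U = True, J = True, Y = True
Step 1: U ∧ J = True AND True = True
Step 2: (True) ↔ Y: true when both sides have same truth value.
Result: True ↔ True = True

True


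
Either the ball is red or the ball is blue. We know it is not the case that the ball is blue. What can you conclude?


Disjunctive syllogism: P ∨ Q, ¬P ⊢ Q
Disjunction: the ball is red ∨ the ball is blue
We know it is not the case that the ball is blue.
By disjunctive syllogism, the other disjunct must be true.

The ball is red


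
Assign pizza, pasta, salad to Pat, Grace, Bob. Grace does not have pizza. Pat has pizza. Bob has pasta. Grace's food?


From clues:
  Bob → pasta
  Pat → pizza
By elimination, Grace gets the remaining.

salad


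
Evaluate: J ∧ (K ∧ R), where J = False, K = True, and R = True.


J = False, K = True, R = True
Step 1: K ∧ R = True AND True = True
Step 2: J ∧ True = False AND True = False
AND is true only when ALL operands are true.

False


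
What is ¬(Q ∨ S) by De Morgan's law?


De Morgan's law: ¬(P ∨ Q) ≡ ¬P ∧ ¬Q
¬(Q ∨ S) = ¬Q ∧ ¬S

¬Q ∧ ¬S


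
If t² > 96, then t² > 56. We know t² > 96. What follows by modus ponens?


Modus ponens: P → Q, P ⊢ Q
P: t² > 96
Q: t² > 56
We have P → Q and P is true.
By modus ponens, Q must be true.

t² > 56


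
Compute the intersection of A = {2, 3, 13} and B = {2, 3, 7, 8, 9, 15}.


A = {2, 3, 13}
B = {2, 3, 7, 8, 9, 15}
Operation: intersection
Elements in both: 2, 3

{2, 3}


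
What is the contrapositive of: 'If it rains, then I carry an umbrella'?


Original: If it rains, then I carry an umbrella
Contrapositive: If ¬Q, then ¬P
Negate Q: not (I carry an umbrella)
Negate P: not (it rains)

If not (I carry an umbrella), then not (it rains).


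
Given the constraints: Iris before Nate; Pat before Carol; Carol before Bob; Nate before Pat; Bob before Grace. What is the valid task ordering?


Constraints: Iris before Nate; Pat before Carol; Carol before Bob; Nate before Pat; Bob before Grace
Method: repeatedly schedule the remaining task that has no remaining task required before it.
  Step 1: remaining {Grace, Carol, Nate, Pat, Iris, Bob}; every task except Iris still has a predecessor pending → schedule Iris.
  Step 2: remaining {Grace, Carol, Nate, Pat, Bob}; every task except Nate still has a predecessor pending → schedule Nate.
  Step 3: remaining {Grace, Carol, Pat, Bob}; every task except Pat still has a predecessor pending → schedule Pat.
  Step 4: remaining {Grace, Carol, Bob}; every task except Carol still has a predecessor pending → schedule Carol.
  Step 5: remaining {Grace, Bob}; every task except Bob still has a predecessor pending → schedule Bob.
  Step 6: only Grace remains → schedule Grace.
Resulting order:

Iris → Nate → Pat → Carol → Bob → Grace


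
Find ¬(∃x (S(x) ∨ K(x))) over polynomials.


Original: ∃x (S(x) ∨ K(x))
Rule: ¬∀→∃, ¬∃→∀, negate predicate.
Negation: ∀x (¬S(x) ∧ ¬K(x))

∀x (¬S(x) ∧ ¬K(x))


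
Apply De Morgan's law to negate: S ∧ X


De Morgan's law: ¬(P ∧ Q) ≡ ¬P ∨ ¬Q
¬(S ∧ X) = ¬S ∨ ¬X

¬S ∨ ¬X


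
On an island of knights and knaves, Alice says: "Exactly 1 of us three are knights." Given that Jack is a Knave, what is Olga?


Alice claims exactly 1 knights among Alice, Jack, Olga.
Given: Jack is a Knave.

Case 1: Alice is a Knight (tells truth)
  Then exactly 1 of the three are knights.
  Counting Alice, Jack: 1 knight(s) so far. Need 0 more → Olga = Knave.
Case 2: Alice is a Knave (lies)
  Then the count is NOT 1.
  If Olga = Knight, count = 1 = 1 → claim would be true, contradicts lie.
  If Olga = Knave, count = 0 ≠ 1 → lie confirmed ✓

Olga is a Knave.

Knave


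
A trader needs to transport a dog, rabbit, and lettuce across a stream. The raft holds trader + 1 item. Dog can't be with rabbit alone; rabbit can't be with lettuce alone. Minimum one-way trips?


1. trader+rabbit → 2. trader ← 3. trader+dog → 4. trader+rabbit ← 5. trader+lettuce → 6. trader ← 7. trader+rabbit →
Minimum trips = 7

7


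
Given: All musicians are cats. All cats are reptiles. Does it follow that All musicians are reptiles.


Premise 1: All musicians are cats.
Premise 2: All cats are reptiles.
Conclusion: All musicians are reptiles.
Barbara syllogism (AAA-1): All A are B, All B are C → All A are C.
Middle term (cats) distributed in premise 2.

Valid


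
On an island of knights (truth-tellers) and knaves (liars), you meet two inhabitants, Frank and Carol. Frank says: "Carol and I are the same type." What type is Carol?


Frank says: "Carol and I are the same type."
Case 1: Frank is a Knight (truth-teller)
  Statement is true → they ARE the same → Carol is also a Knight
Case 2: Frank is a Knave (liar)
  Statement is false → they are NOT the same → Carol is a Knight
In both cases, Carol is a Knight.

Knight


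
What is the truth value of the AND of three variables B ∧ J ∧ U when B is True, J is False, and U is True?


B = True, J = False, U = True
Step 1: B ∧ J = True AND False = False
Step 2: (False) ∧ U = (False) AND True = False
AND is true only when ALL operands are true.

False


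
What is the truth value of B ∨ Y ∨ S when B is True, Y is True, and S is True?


B = True, Y = True, S = True
Step 1: B ∨ Y = True OR True = True
Step 2: True ∨ S = True OR True = True
OR is true when at least one operand is true.

True


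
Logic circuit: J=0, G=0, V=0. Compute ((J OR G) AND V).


J OR G = 0|0 = 0
0 AND 0 = 0

0


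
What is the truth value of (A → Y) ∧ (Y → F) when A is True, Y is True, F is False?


A = True, Y = True, F = False
Step 1: A → Y is false only when A=True and Y=False. Result: True
Step 2: Y → F is false only when Y=True and F=False. Result: False
Step 3: True ∧ False = False

False


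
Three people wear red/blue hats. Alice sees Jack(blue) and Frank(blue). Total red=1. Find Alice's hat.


Total red = 1, seen red = 0
Own red = 1 - 0 = 1
Alice's hat is red.

red


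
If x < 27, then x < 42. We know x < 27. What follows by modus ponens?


Modus ponens: P → Q, P ⊢ Q
P: x < 27
Q: x < 42
We have P → Q and P is true.
By modus ponens, Q must be true.

x < 42


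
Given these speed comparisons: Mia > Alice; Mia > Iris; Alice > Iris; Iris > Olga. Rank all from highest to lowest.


Constraints: Mia > Alice; Mia > Iris; Alice > Iris; Iris > Olga
Method: at each step, the next-highest is the one remaining person who never appears on the smaller side of a constraint between remaining people.
  Step 1: remaining {Olga, Iris, Alice, Mia}; on the smaller side: {Olga, Iris, Alice} → Mia is next (Mia > Alice; Mia > Iris).
  Step 2: remaining {Olga, Iris, Alice}; on the smaller side: {Olga, Iris} → Alice is next (Alice > Iris).
  Step 3: remaining {Olga, Iris}; on the smaller side: {Olga} → Iris is next (Iris > Olga).
  Step 4: only Olga remains → lowest.
Final ranking (highest to lowest):

Mia > Alice > Iris > Olga


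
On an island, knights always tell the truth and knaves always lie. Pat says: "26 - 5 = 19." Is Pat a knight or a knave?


Statement: "26 - 5 = 19."
Actual: 26 - 5 = 21
Claimed: 19
Statement is FALSE → Pat lies → Knave

Knave


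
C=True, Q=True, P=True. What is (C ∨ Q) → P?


C = True, Q = True, P = True
Expression: (C ∨ Q) → P
Step 1: C ∨ Q = True OR True = True
Step 2: (True) → P = True → True (false only if antecedent True and consequent False) = True

True


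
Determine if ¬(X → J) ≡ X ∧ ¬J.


Expression 1: ¬(X → J)
Expression 2: X ∧ ¬J
Truth table (X J | Expr1 Expr2):
  T T |   F     F
  T F |   T     T
  F T |   F     F
  F F |   F     F
All 4 rows agree, so the expressions are logically equivalent.

Yes


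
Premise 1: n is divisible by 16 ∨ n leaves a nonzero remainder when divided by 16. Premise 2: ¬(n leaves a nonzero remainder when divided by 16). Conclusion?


Disjunctive syllogism: P ∨ Q, ¬P ⊢ Q
Disjunction: n is divisible by 16 ∨ n leaves a nonzero remainder when divided by 16
We know it is not the case that n leaves a nonzero remainder when divided by 16.
By disjunctive syllogism, the other disjunct must be true.

n is divisible by 16


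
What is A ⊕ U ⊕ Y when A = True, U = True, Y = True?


A = True, U = True, Y = True
Step 1: A ⊕ U = True XOR True = False
Step 2: False ⊕ Y = False XOR True = True
XOR is true when an odd number of operands are true.

True


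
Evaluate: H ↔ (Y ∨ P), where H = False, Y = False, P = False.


H = False, Y = False, P = False
Step 1: Y ∨ P = False OR False = False
Step 2: H ↔ (False): true when both sides have same truth value.
Result: False ↔ False = True

True


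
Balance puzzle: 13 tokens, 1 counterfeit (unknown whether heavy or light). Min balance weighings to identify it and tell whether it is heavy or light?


Let n = 13. 26 possibilities (n tokens × lighter/heavier); each weighing has 3 outcomes.
Bound for k weighings: say the first weighing puts j tokens on each pan. If it tips, the 2j weighed tokens remain suspects (each with a known direction) and k-1 weighings give 3^(k-1) outcomes; 3^(k-1) is odd, so 2j ≤ 3^(k-1) - 1. If it balances, the n - 2j unweighed tokens remain with direction unknown: 2(n - 2j) ≤ 3^(k-1) - 1 by the same parity argument. Adding, n ≤ (3^(k-1) - 1) + (3^(k-1) - 1)/2 = (3^k - 3)/2, and the classical three-group strategy achieves this (3 tokens in 2 weighings, 12 in 3, 39 in 4, 120 in 5).
So we need the smallest k with (3^k - 3)/2 ≥ 13.
k = 3: (3^3 - 3)/2 = 12 < 13 ✗
k = 4: (3^4 - 3)/2 = 39 ≥ 13 ✓

4


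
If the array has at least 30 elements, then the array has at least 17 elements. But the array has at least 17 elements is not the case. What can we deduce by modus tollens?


Modus tollens: P → Q, ¬Q ⊢ ¬P
P: the array has at least 30 elements
Q: the array has at least 17 elements
We have P → Q and Q is false.
By modus tollens, P must be false.

It is not the case that the array has at least 30 elements


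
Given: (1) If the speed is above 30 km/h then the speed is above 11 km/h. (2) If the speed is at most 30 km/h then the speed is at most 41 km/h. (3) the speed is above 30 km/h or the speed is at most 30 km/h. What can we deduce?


Constructive dilemma: (P → Q) ∧ (R → S), P ∨ R ⊢ Q ∨ S
Premise 1: the speed is above 30 km/h → the speed is above 11 km/h
Premise 2: the speed is at most 30 km/h → the speed is at most 41 km/h
Premise 3: the speed is above 30 km/h ∨ the speed is at most 30 km/h
Case 1: Assuming the speed is above 30 km/h, then by Premise 1, the speed is above 11 km/h.
Case 2: Assuming the speed is at most 30 km/h, then by Premise 2, the speed is at most 41 km/h.
Since one of the speed is above 30 km/h or the speed is at most 30 km/h must hold, we get the speed is above 11 km/h or the speed is at most 41 km/h.

The speed is above 11 km/h or the speed is at most 41 km/h.


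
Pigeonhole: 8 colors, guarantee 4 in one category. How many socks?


Pigeonhole: to guarantee k in one of n categories, need (k-1)×n + 1.
k = 4, n = 8
Minimum = (4-1) × 8 + 1 = 3 × 8 + 1

25


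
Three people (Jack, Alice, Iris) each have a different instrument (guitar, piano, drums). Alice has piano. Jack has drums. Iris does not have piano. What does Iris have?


From clues:
  Jack → drums
  Alice → piano
By elimination, Iris gets the remaining.

guitar


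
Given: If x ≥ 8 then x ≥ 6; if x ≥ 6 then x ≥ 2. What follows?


Hypothetical syllogism: P → Q, Q → R ⊢ P → R
Premise 1: x ≥ 8 → x ≥ 6
Premise 2: x ≥ 6 → x ≥ 2
Chain the implications: the middle term (x ≥ 6) links the two.
Conclusion: If x ≥ 8, then x ≥ 2.

If x ≥ 8, then x ≥ 2.


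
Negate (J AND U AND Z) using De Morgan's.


De Morgan's law: ¬(P ∧ Q ∧ R) ≡ ¬P ∨ ¬Q ∨ ¬R
¬(J ∧ U ∧ Z) = ¬J ∨ ¬U ∨ ¬Z

¬J ∨ ¬U ∨ ¬Z


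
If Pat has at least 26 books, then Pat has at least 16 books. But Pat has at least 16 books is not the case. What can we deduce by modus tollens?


Modus tollens: P → Q, ¬Q ⊢ ¬P
P: Pat has at least 26 books
Q: Pat has at least 16 books
We have P → Q and Q is false.
By modus tollens, P must be false.

It is not the case that Pat has at least 26 books


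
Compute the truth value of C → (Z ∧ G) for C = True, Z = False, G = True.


C = True, Z = False, G = True
Step 1: Z ∧ G = False AND True = False
Step 2: C → (False): false only when C=True and consequent=False.
Result: False

False


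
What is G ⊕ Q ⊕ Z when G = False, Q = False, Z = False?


G = False, Q = False, Z = False
Step 1: G ⊕ Q = False XOR False = False
Step 2: False ⊕ Z = False XOR False = False
XOR is true when an odd number of operands are true.

False


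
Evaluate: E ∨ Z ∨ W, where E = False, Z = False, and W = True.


E = False, Z = False, W = True
Step 1: E ∨ Z = False OR False = False
Step 2: False ∨ W = False OR True = True
OR is true when at least one operand is true.

True


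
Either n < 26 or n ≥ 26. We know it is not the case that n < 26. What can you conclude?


Disjunctive syllogism: P ∨ Q, ¬P ⊢ Q
Disjunction: n < 26 ∨ n ≥ 26
We know it is not the case that n < 26.
By disjunctive syllogism, the other disjunct must be true.

n ≥ 26


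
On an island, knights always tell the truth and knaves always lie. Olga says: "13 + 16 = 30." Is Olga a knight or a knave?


Statement: "13 + 16 = 30."
Actual: 13 + 16 = 29
Claimed: 30
Statement is FALSE → Olga lies → Knave

Knave


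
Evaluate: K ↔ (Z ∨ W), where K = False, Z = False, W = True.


K = False, Z = False, W = True
Step 1: Z ∨ W = False OR True = True
Step 2: K ↔ (True): true when both sides have same truth value.
Result: False ↔ True = False

False


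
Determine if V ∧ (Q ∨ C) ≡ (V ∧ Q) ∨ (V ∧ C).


Expression 1: V ∧ (Q ∨ C)
Expression 2: (V ∧ Q) ∨ (V ∧ C)
Truth table (V Q C | Expr1 Expr2):
  T T T |   T     T
  T T F |   T     T
  T F T |   T     T
  T F F |   F     F
  F T T |   F     F
  F T F |   F     F
  F F T |   F     F
  F F F |   F     F
All 8 rows agree, so the expressions are logically equivalent.

Yes


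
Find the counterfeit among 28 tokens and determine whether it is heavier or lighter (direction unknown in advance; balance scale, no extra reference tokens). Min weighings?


Let n = 28. 56 possibilities (n tokens × lighter/heavier); each weighing has 3 outcomes.
Bound for k weighings: say the first weighing puts j tokens on each pan. If it tips, the 2j weighed tokens remain suspects (each with a known direction) and k-1 weighings give 3^(k-1) outcomes; 3^(k-1) is odd, so 2j ≤ 3^(k-1) - 1. If it balances, the n - 2j unweighed tokens remain with direction unknown: 2(n - 2j) ≤ 3^(k-1) - 1 by the same parity argument. Adding, n ≤ (3^(k-1) - 1) + (3^(k-1) - 1)/2 = (3^k - 3)/2, and the classical three-group strategy achieves this (3 tokens in 2 weighings, 12 in 3, 39 in 4, 120 in 5).
So we need the smallest k with (3^k - 3)/2 ≥ 28.
k = 3: (3^3 - 3)/2 = 12 < 28 ✗
k = 4: (3^4 - 3)/2 = 39 ≥ 28 ✓

4


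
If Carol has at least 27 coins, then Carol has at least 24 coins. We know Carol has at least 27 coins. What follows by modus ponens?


Modus ponens: P → Q, P ⊢ Q
P: Carol has at least 27 coins
Q: Carol has at least 24 coins
We have P → Q and P is true.
By modus ponens, Q must be true.

Carol has at least 24 coins


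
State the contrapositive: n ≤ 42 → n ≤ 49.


Original: If n ≤ 42, then n ≤ 49
Contrapositive: If ¬Q, then ¬P
Negate Q: not (n ≤ 49)
Negate P: not (n ≤ 42)

If not (n ≤ 49), then not (n ≤ 42).


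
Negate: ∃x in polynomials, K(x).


Original: ∃x K(x)
Rule: ¬∀→∃, ¬∃→∀, negate predicate.
Negation: ∀x ¬K(x)

∀x ¬K(x)


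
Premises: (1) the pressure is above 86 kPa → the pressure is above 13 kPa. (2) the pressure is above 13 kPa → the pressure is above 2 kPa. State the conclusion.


Hypothetical syllogism: P → Q, Q → R ⊢ P → R
Premise 1: the pressure is above 86 kPa → the pressure is above 13 kPa
Premise 2: the pressure is above 13 kPa → the pressure is above 2 kPa
Chain the implications: the middle term (the pressure is above 13 kPa) links the two.
Conclusion: If the pressure is above 86 kPa, then the pressure is above 2 kPa.

If the pressure is above 86 kPa, then the pressure is above 2 kPa.


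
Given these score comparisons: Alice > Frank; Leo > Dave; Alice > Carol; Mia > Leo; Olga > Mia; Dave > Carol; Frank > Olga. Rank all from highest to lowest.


Constraints: Alice > Frank; Leo > Dave; Alice > Carol; Mia > Leo; Olga > Mia; Dave > Carol; Frank > Olga
Method: at each step, the next-highest is the one remaining person who never appears on the smaller side of a constraint between remaining people.
  Step 1: remaining {Olga, Alice, Frank, Mia, Dave, Leo, Carol}; on the smaller side: {Olga, Frank, Mia, Dave, Leo, Carol} → Alice is next (Alice > Frank; Alice > Carol).
  Step 2: remaining {Olga, Frank, Mia, Dave, Leo, Carol}; on the smaller side: {Olga, Mia, Dave, Leo, Carol} → Frank is next (Frank > Olga).
  Step 3: remaining {Olga, Mia, Dave, Leo, Carol}; on the smaller side: {Mia, Dave, Leo, Carol} → Olga is next (Olga > Mia).
  Step 4: remaining {Mia, Dave, Leo, Carol}; on the smaller side: {Dave, Leo, Carol} → Mia is next (Mia > Leo).
  Step 5: remaining {Dave, Leo, Carol}; on the smaller side: {Dave, Carol} → Leo is next (Leo > Dave).
  Step 6: remaining {Dave, Carol}; on the smaller side: {Carol} → Dave is next (Dave > Carol).
  Step 7: only Carol remains → lowest.
Final ranking (highest to lowest):

Alice > Frank > Olga > Mia > Leo > Dave > Carol


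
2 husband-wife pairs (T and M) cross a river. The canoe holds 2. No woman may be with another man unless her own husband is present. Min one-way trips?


Label couples T and M.
1. WT+WM → (far: WT,WM; near: HT,HM)
2. WT ←   (far: WM; near: HT,HM,WT)
3. HT+HM → (far: HT,HM,WM; near: WT)
4. HT ←   (far: HM,WM; near: HT,WT)  — HT returns, since WT is alone on near bank
5. HT+WT → (far: all four; near: empty)
Every state respects the constraint.
Minimum trips = 5

5


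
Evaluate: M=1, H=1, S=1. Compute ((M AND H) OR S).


M AND H = 1&1 = 1
1 OR 1 = 1

1


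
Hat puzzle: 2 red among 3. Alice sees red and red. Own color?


Total red = 2, seen red = 2
Own red = 2 - 2 = 0
Alice's hat is blue.

blue


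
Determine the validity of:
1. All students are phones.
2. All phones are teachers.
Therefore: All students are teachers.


Premise 1: All students are phones.
Premise 2: All phones are teachers.
Conclusion: All students are teachers.
Barbara syllogism (AAA-1): All A are B, All B are C → All A are C.
Middle term (phones) distributed in premise 2.

Valid


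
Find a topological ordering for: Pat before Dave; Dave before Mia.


Constraints: Pat before Dave; Dave before Mia
Method: repeatedly schedule the remaining task that has no remaining task required before it.
  Step 1: remaining {Pat, Dave, Mia}; every task except Pat still has a predecessor pending → schedule Pat.
  Step 2: remaining {Dave, Mia}; every task except Dave still has a predecessor pending → schedule Dave.
  Step 3: only Mia remains → schedule Mia.
Resulting order:

Pat → Dave → Mia


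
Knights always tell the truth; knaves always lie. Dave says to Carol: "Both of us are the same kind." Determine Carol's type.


Dave says: "Both of us are the same kind."
Case 1: Dave is a Knight (truth-teller)
  Statement is true → they ARE the same → Carol is also a Knight
Case 2: Dave is a Knave (liar)
  Statement is false → they are NOT the same → Carol is a Knight
In both cases, Carol is a Knight.

Knight


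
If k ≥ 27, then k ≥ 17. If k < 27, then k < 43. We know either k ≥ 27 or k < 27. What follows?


Constructive dilemma: (P → Q) ∧ (R → S), P ∨ R ⊢ Q ∨ S
Premise 1: k ≥ 27 → k ≥ 17
Premise 2: k < 27 → k < 43
Premise 3: k ≥ 27 ∨ k < 27
Case 1: Assuming k ≥ 27, then by Premise 1, k ≥ 17.
Case 2: Assuming k < 27, then by Premise 2, k < 43.
Since one of k ≥ 27 or k < 27 must hold, we get k ≥ 17 or k < 43.

k ≥ 17 or k < 43.


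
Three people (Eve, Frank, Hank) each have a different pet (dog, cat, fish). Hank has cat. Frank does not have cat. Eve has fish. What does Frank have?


From clues:
  Hank → cat
  Eve → fish
By elimination, Frank gets the remaining.

dog


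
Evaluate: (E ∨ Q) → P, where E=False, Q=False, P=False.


E = False, Q = False, P = False
Expression: (E ∨ Q) → P
Step 1: E ∨ Q = False OR False = False
Step 2: (False) → P = False → False (false only if antecedent True and consequent False) = True

True


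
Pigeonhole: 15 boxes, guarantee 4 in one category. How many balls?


Pigeonhole: to guarantee k in one of n categories, need (k-1)×n + 1.
k = 4, n = 15
Minimum = (4-1) × 15 + 1 = 3 × 15 + 1

46


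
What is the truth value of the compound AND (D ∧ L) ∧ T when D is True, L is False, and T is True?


D = True, L = False, T = True
Step 1: D ∧ L = True AND False = False
Step 2: False ∧ T = False AND True = False
AND is true only when ALL operands are true.

False


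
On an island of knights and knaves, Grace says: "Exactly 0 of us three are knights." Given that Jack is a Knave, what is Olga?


Grace claims exactly 0 knights among Grace, Jack, Olga.
Given: Jack is a Knave.

Case 1: Grace is a Knight (tells truth)
  Then exactly 0 of the three are knights.
  Counting Grace, Jack: 1 knight(s) so far. Need -1 more → impossible.
Case 2: Grace is a Knave (lies)
  Then the count is NOT 0.
  If Olga = Knave, count = 0 = 0 → claim would be true, contradicts lie.
  If Olga = Knight, count = 1 ≠ 0 → lie confirmed ✓

Olga is a Knight.

Knight


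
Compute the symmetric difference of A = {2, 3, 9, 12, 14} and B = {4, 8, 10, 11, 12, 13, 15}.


A = {2, 3, 9, 12, 14}
B = {4, 8, 10, 11, 12, 13, 15}
Operation: symmetric difference
In A only: [2, 3, 9, 14], in B only: [4, 8, 10, 11, 13, 15]

{2, 3, 4, 8, 9, 10, 11, 13, 14, 15}


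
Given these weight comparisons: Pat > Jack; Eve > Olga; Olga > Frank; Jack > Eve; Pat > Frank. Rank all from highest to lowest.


Constraints: Pat > Jack; Eve > Olga; Olga > Frank; Jack > Eve; Pat > Frank
Method: at each step, the next-highest is the one remaining person who never appears on the smaller side of a constraint between remaining people.
  Step 1: remaining {Pat, Eve, Jack, Frank, Olga}; on the smaller side: {Eve, Jack, Frank, Olga} → Pat is next (Pat > Jack; Pat > Frank).
  Step 2: remaining {Eve, Jack, Frank, Olga}; on the smaller side: {Eve, Frank, Olga} → Jack is next (Jack > Eve).
  Step 3: remaining {Eve, Frank, Olga}; on the smaller side: {Frank, Olga} → Eve is next (Eve > Olga).
  Step 4: remaining {Frank, Olga}; on the smaller side: {Frank} → Olga is next (Olga > Frank).
  Step 5: only Frank remains → lowest.
Final ranking (highest to lowest):

Pat > Jack > Eve > Olga > Frank


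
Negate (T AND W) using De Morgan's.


De Morgan's law: ¬(P ∧ Q) ≡ ¬P ∨ ¬Q
¬(T ∧ W) = ¬T ∨ ¬W

¬T ∨ ¬W


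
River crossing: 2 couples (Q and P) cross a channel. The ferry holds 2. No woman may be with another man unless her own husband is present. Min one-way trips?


Label couples Q and P.
1. WQ+WP → (far: WQ,WP; near: HQ,HP)
2. WQ ←   (far: WP; near: HQ,HP,WQ)
3. HQ+HP → (far: HQ,HP,WP; near: WQ)
4. HQ ←   (far: HP,WP; near: HQ,WQ)  — HQ returns, since WQ is alone on near bank
5. HQ+WQ → (far: all four; near: empty)
Every state respects the constraint.
Minimum trips = 5

5


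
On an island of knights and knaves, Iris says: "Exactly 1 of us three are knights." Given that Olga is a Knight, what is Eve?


Iris claims exactly 1 knights among Iris, Olga, Eve.
Given: Olga is a Knight.

Case 1: Iris is a Knight (tells truth)
  Then exactly 1 of the three are knights.
  Counting Iris, Olga: 2 knight(s) so far. Need -1 more → impossible.
Case 2: Iris is a Knave (lies)
  Then the count is NOT 1.
  If Eve = Knave, count = 1 = 1 → claim would be true, contradicts lie.
  If Eve = Knight, count = 2 ≠ 1 → lie confirmed ✓

Eve is a Knight.

Knight
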